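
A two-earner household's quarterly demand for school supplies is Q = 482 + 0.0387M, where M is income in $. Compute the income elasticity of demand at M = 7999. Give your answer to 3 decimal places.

0.391

At M = 7999: Q = 791.561.
dQ/dM = 0.0387.
η = (dQ/dM)·(M/Q) = 0.0387 × (7999/791.561) = 0.391.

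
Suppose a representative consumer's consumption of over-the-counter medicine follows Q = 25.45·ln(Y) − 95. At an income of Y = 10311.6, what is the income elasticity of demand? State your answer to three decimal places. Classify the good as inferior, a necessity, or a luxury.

At Y = 10311.6: Q = 140.184.
dQ/dY = 25.45/Y = 0.00246809 at this income.
η = (dQ/dY)·(Y/Q) = 0.00246809 × (10311.6/140.184) = 0.182.
Since 0 < η < 1, the good is a necessity.

0.182 (necessity)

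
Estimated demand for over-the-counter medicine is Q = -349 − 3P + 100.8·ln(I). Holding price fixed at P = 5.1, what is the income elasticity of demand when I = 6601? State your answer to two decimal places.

0.19

At P = 5.1, I = 6601: Q = 522.234.
Holding P constant, ∂Q/∂I = 100.8/I = 0.0152704.
η_I = (∂Q/∂I)·(I/Q) = 0.0152704 × (6601/522.234) = 0.19.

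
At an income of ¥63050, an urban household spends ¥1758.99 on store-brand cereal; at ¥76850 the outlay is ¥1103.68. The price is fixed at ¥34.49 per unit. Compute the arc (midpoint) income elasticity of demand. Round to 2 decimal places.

-2.32

With a constant price, Q₁ = 1758.99/34.49 = 51.000 and Q₂ = 1103.68/34.49 = 32.000 (equivalently, work directly with expenditure since P cancels).
Midpoint %ΔQ = (1103.68 − 1758.99)/1431.34 = -0.45783; midpoint %ΔI = (76850 − 63050)/69950 = 0.19728.
η = -0.45783 / 0.19728 = -2.32.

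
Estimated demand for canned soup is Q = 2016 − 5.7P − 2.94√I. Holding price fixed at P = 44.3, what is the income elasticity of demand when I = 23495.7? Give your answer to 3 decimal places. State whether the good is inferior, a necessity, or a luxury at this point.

At P = 44.3, I = 23495.7: Q = 1312.838.
Holding P constant, ∂Q/∂I = -2.94/(2√I) = -0.0095901.
η_I = (∂Q/∂I)·(I/Q) = -0.0095901 × (23495.7/1312.838) = -0.172.
Since η < 0, this is an inferior good.

-0.172 (inferior good)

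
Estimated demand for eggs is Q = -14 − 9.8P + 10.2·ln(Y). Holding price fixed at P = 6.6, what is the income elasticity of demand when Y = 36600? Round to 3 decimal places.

0.358

At P = 6.6, Y = 36600: Q = 28.500.
Holding P constant, ∂Q/∂Y = 10.2/Y = 0.000278689.
η_Y = (∂Q/∂Y)·(Y/Q) = 0.000278689 × (36600/28.500) = 0.358.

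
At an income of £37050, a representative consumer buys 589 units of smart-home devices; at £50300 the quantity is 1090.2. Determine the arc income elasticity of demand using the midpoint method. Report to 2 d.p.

ΔQ = 1090.2 − 589 = 501.2; midpoint Q̄ = (589 + 1090.2)/2 = 839.6.
ΔI = 50300 − 37050 = 13250; midpoint Ī = (37050 + 50300)/2 = 43675.
η = (ΔQ/Q̄) ÷ (ΔI/Ī) = (501.2/839.6) ÷ (13250/43675) = 1.97.

1.97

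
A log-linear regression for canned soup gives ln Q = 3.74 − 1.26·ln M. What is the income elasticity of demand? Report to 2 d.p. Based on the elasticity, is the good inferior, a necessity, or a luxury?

-1.26 (inferior good)

In a log-linear demand, the coefficient on ln M is the income elasticity.
So η = -1.26.
η < 0 ⇒ inferior good.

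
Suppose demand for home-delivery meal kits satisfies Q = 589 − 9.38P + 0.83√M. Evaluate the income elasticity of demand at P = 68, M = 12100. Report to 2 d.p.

At P = 68, M = 12100: Q = 42.460.
Holding P constant, ∂Q/∂M = 0.83/(2√M) = 0.00377273.
η_M = (∂Q/∂M)·(M/Q) = 0.00377273 × (12100/42.460) = 1.08.

1.08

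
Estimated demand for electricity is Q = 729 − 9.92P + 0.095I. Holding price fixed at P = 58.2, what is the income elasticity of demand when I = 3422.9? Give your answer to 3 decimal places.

At P = 58.2, I = 3422.9: Q = 476.831.
Holding P constant, ∂Q/∂I = 0.095.
η_I = (∂Q/∂I)·(I/Q) = 0.095 × (3422.9/476.831) = 0.682.

0.682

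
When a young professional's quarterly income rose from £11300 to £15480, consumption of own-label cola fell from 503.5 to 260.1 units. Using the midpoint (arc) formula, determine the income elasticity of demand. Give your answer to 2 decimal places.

-2.04

ΔQ = 260.1 − 503.5 = -243.4; midpoint Q̄ = (503.5 + 260.1)/2 = 381.8.
ΔI = 15480 − 11300 = 4180; midpoint Ī = (11300 + 15480)/2 = 13390.
η = (ΔQ/Q̄) ÷ (ΔI/Ī) = (-243.4/381.8) ÷ (4180/13390) = -2.04.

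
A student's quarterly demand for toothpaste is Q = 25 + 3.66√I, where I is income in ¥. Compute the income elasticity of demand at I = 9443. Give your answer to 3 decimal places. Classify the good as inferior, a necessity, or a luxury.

0.467 (necessity)

At I = 9443: Q = 380.661.
dQ/dI = 3.66/(2√I) = 0.018832 at this income.
η = (dQ/dI)·(I/Q) = 0.018832 × (9443/380.661) = 0.467.
Since 0 < η < 1, the good is a necessity.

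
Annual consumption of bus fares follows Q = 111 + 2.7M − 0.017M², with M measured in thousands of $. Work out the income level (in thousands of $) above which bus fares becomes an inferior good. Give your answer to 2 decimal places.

79.41

dQ/dM = 2.7 − 0.034M.
The good is inferior where dQ/dM < 0. Setting dQ/dM = 0 gives M = 2.7 / 0.034 = 79.41.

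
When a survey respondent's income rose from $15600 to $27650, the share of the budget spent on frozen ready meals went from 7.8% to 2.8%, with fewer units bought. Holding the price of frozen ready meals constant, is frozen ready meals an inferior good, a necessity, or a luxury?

inferior good

Quantity demanded falls as income rises, so η < 0.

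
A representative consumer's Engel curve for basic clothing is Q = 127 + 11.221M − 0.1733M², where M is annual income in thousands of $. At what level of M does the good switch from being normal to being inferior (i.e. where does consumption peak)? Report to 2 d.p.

32.37

dQ/dM = 11.221 − 0.3466M.
The good is inferior where dQ/dM < 0. Setting dQ/dM = 0 gives M = 11.221 / 0.3466 = 32.37.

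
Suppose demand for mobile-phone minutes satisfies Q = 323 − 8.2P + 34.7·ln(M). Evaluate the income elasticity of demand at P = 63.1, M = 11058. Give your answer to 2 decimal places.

0.27

At P = 63.1, M = 11058: Q = 128.669.
Holding P constant, ∂Q/∂M = 34.7/M = 0.003138.
η_M = (∂Q/∂M)·(M/Q) = 0.003138 × (11058/128.669) = 0.27.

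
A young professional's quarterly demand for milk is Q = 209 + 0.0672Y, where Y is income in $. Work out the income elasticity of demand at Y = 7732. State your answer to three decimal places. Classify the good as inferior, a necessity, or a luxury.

0.713 (necessity)

At Y = 7732: Q = 728.590.
dQ/dY = 0.0672.
η = (dQ/dY)·(Y/Q) = 0.0672 × (7732/728.590) = 0.713.
Since 0 < η < 1, the good is a necessity.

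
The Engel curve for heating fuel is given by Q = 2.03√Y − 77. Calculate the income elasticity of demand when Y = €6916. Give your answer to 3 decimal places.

At Y = 6916: Q = 91.820.
dQ/dY = 2.03/(2√Y) = 0.012205 at this income.
η = (dQ/dY)·(Y/Q) = 0.012205 × (6916/91.820) = 0.919.

0.919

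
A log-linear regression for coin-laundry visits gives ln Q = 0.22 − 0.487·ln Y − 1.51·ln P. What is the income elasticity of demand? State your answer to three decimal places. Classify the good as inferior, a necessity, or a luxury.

In a log-linear demand, the coefficient on ln Y is the income elasticity.
So η = -0.487.
η < 0 ⇒ inferior good.

-0.487 (inferior good)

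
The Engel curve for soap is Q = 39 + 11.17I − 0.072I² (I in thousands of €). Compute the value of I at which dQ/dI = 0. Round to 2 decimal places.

77.57

dQ/dI = 11.17 − 0.144I.
The good is inferior where dQ/dI < 0. Setting dQ/dI = 0 gives I = 11.17 / 0.144 = 77.57.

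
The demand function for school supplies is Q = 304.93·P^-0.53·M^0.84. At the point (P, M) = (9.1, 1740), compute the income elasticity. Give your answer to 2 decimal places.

0.84

For a multiplicative demand Q = A·P^α·M^β, the income elasticity is β everywhere.
Here β = 0.84, so η = 0.84.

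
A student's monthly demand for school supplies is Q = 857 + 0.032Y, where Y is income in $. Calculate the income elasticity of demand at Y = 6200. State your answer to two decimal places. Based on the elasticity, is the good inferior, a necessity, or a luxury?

0.19 (necessity)

At Y = 6200: Q = 1055.400.
dQ/dY = 0.032.
η = (dQ/dY)·(Y/Q) = 0.032 × (6200/1055.400) = 0.19.
Since 0 < η < 1, the good is a necessity.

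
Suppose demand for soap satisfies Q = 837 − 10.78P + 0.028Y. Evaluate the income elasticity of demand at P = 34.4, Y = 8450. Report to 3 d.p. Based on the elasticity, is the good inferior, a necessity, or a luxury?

0.337 (necessity)

At P = 34.4, Y = 8450: Q = 702.768.
Holding P constant, ∂Q/∂Y = 0.028.
η_Y = (∂Q/∂Y)·(Y/Q) = 0.028 × (8450/702.768) = 0.337.
Since 0 < η < 1, this is a necessity.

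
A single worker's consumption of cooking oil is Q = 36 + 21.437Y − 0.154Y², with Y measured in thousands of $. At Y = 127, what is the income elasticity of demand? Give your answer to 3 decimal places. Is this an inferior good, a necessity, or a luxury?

At Y = 127: Q = 274.6330.
dQ/dY = 21.437 − 0.308Y = -17.67900.
η = (dQ/dY)·(Y/Q) = -17.67900 × (127/274.6330) = -8.175.
η < 0 ⇒ inferior good.

-8.175 (inferior good)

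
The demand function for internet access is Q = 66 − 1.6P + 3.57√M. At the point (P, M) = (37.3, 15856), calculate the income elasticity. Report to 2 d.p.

0.49

At P = 37.3, M = 15856: Q = 455.857.
Holding P constant, ∂Q/∂M = 3.57/(2√M) = 0.0141756.
η_M = (∂Q/∂M)·(M/Q) = 0.0141756 × (15856/455.857) = 0.49.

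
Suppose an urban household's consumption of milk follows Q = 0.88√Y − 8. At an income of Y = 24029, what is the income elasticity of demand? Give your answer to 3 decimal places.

0.531

At Y = 24029: Q = 128.411.
dQ/dY = 0.88/(2√Y) = 0.00283847 at this income.
η = (dQ/dY)·(Y/Q) = 0.00283847 × (24029/128.411) = 0.531.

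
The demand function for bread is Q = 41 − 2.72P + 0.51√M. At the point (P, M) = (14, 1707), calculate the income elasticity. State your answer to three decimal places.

0.439

At P = 14, M = 1707: Q = 23.991.
Holding P constant, ∂Q/∂M = 0.51/(2√M) = 0.00617196.
η_M = (∂Q/∂M)·(M/Q) = 0.00617196 × (1707/23.991) = 0.439.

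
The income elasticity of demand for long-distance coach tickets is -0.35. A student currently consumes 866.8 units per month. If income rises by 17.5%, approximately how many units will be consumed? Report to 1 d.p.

813.7

%ΔQ ≈ η × %ΔI = -0.35 × 17.5% = -6.125%.
New Q ≈ 866.8 × (1 − 0.06125) = 813.7.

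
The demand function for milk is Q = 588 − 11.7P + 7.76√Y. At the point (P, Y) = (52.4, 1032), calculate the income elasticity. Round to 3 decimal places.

0.556

At P = 52.4, Y = 1032: Q = 224.208.
Holding P constant, ∂Q/∂Y = 7.76/(2√Y) = 0.120779.
η_Y = (∂Q/∂Y)·(Y/Q) = 0.120779 × (1032/224.208) = 0.556.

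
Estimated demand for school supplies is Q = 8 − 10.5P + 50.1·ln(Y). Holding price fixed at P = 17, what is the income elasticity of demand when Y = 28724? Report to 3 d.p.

0.146

At P = 17, Y = 28724: Q = 343.801.
Holding P constant, ∂Q/∂Y = 50.1/Y = 0.00174419.
η_Y = (∂Q/∂Y)·(Y/Q) = 0.00174419 × (28724/343.801) = 0.146.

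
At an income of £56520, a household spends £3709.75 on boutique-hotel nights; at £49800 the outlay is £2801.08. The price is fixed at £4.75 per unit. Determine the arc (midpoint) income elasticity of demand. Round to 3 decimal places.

With a constant price, Q₁ = 3709.75/4.75 = 781.000 and Q₂ = 2801.08/4.75 = 589.701 (equivalently, work directly with expenditure since P cancels).
Midpoint %ΔQ = (2801.08 − 3709.75)/3255.42 = -0.27913; midpoint %ΔI = (49800 − 56520)/53160 = -0.12641.
η = -0.27913 / -0.12641 = 2.208.

2.208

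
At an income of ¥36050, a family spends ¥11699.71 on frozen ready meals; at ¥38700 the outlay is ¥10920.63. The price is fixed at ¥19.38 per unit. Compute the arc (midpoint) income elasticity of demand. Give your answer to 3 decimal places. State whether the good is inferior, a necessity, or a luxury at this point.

-0.972 (inferior good)

With a constant price, Q₁ = 11699.71/19.38 = 603.700 and Q₂ = 10920.63/19.38 = 563.500 (equivalently, work directly with expenditure since P cancels).
Midpoint %ΔQ = (10920.63 − 11699.71)/11310.17 = -0.06888; midpoint %ΔI = (38700 − 36050)/37375 = 0.07090.
η = -0.06888 / 0.07090 = -0.972.
η < 0 ⇒ inferior good.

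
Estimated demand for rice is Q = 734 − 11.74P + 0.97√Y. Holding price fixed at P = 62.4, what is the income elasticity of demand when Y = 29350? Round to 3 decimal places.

At P = 62.4, Y = 29350: Q = 167.603.
Holding P constant, ∂Q/∂Y = 0.97/(2√Y) = 0.00283099.
η_Y = (∂Q/∂Y)·(Y/Q) = 0.00283099 × (29350/167.603) = 0.496.

0.496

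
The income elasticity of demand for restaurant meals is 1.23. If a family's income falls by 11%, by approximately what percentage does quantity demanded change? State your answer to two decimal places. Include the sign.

-13.53%

%ΔQ ≈ η × %ΔI = 1.23 × (-11%) = -13.53%.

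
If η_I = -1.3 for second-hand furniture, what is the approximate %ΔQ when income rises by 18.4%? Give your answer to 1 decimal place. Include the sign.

-23.9%

%ΔQ ≈ η × %ΔI = -1.3 × 18.4% = -23.9%.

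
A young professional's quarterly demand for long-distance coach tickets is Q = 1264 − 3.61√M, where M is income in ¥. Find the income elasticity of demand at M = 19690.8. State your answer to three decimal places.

At M = 19690.8: Q = 757.431.
dQ/dM = -3.61/(2√M) = -0.0128631 at this income.
η = (dQ/dM)·(M/Q) = -0.0128631 × (19690.8/757.431) = -0.334.

-0.334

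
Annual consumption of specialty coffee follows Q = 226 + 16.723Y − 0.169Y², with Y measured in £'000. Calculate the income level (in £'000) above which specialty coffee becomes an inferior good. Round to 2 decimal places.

49.48

dQ/dY = 16.723 − 0.338Y.
The good is inferior where dQ/dY < 0. Setting dQ/dY = 0 gives Y = 16.723 / 0.338 = 49.48.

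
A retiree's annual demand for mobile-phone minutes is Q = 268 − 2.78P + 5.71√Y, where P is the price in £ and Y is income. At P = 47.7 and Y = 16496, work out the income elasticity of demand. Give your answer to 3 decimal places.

At P = 47.7, Y = 16496: Q = 868.768.
Holding P constant, ∂Q/∂Y = 5.71/(2√Y) = 0.0222288.
η_Y = (∂Q/∂Y)·(Y/Q) = 0.0222288 × (16496/868.768) = 0.422.

0.422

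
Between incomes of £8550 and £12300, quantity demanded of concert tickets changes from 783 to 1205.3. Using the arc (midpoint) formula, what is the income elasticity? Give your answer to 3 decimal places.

1.181

ΔQ = 1205.3 − 783 = 422.3; midpoint Q̄ = (783 + 1205.3)/2 = 994.15.
ΔI = 12300 − 8550 = 3750; midpoint Ī = (8550 + 12300)/2 = 10425.
η = (ΔQ/Q̄) ÷ (ΔI/Ī) = (422.3/994.15) ÷ (3750/10425) = 1.181.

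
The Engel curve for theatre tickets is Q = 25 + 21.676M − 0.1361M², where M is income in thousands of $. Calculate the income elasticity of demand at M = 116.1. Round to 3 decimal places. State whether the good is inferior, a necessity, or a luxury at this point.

-1.630 (inferior good)

At M = 116.1: Q = 707.0631.
dQ/dM = 21.676 − 0.2722M = -9.92642.
η = (dQ/dM)·(M/Q) = -9.92642 × (116.1/707.0631) = -1.630.
η < 0 ⇒ inferior good.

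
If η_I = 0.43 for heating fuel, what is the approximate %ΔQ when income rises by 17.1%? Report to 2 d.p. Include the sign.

7.35%

%ΔQ ≈ η × %ΔI = 0.43 × 17.1% = 7.35%.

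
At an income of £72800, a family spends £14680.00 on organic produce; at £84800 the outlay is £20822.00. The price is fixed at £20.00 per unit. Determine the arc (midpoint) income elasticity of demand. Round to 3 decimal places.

With a constant price, Q₁ = 14680.00/20.00 = 734.000 and Q₂ = 20822.00/20.00 = 1041.100 (equivalently, work directly with expenditure since P cancels).
Midpoint %ΔQ = (20822.00 − 14680.00)/17751.00 = 0.34601; midpoint %ΔI = (84800 − 72800)/78800 = 0.15228.
η = 0.34601 / 0.15228 = 2.272.

2.272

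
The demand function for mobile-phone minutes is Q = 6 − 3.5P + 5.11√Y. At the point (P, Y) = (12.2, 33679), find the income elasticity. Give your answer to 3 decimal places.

0.520

At P = 12.2, Y = 33679: Q = 901.079.
Holding P constant, ∂Q/∂Y = 5.11/(2√Y) = 0.0139223.
η_Y = (∂Q/∂Y)·(Y/Q) = 0.0139223 × (33679/901.079) = 0.520.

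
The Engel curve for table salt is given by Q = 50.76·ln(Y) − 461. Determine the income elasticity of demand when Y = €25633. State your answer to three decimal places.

At Y = 25633: Q = 54.297.
dQ/dY = 50.76/Y = 0.00198026 at this income.
η = (dQ/dY)·(Y/Q) = 0.00198026 × (25633/54.297) = 0.935.

0.935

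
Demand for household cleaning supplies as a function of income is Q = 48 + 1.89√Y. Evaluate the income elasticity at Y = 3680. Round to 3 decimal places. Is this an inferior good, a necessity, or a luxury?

0.352 (necessity)

At Y = 3680: Q = 162.653.
dQ/dY = 1.89/(2√Y) = 0.0155779 at this income.
η = (dQ/dY)·(Y/Q) = 0.0155779 × (3680/162.653) = 0.352.
Since 0 < η < 1, the good is a necessity.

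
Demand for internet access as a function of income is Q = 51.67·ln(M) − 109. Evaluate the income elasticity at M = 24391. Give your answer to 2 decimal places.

At M = 24391: Q = 412.969.
dQ/dM = 51.67/M = 0.0021184 at this income.
η = (dQ/dM)·(M/Q) = 0.0021184 × (24391/412.969) = 0.13.

0.13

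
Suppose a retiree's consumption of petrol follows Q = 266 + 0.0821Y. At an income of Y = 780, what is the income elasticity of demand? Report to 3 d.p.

At Y = 780: Q = 330.038.
dQ/dY = 0.0821.
η = (dQ/dY)·(Y/Q) = 0.0821 × (780/330.038) = 0.194.

0.194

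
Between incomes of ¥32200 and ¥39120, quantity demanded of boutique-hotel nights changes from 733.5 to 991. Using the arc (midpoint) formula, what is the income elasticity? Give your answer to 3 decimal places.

1.539

ΔQ = 991 − 733.5 = 257.5; midpoint Q̄ = (733.5 + 991)/2 = 862.25.
ΔI = 39120 − 32200 = 6920; midpoint Ī = (32200 + 39120)/2 = 35660.
η = (ΔQ/Q̄) ÷ (ΔI/Ī) = (257.5/862.25) ÷ (6920/35660) = 1.539.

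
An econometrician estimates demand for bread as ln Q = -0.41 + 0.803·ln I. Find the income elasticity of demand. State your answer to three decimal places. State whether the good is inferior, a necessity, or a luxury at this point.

0.803 (necessity)

In a log-linear demand, the coefficient on ln I is the income elasticity.
So η = 0.803.
0 < η < 1 ⇒ necessity.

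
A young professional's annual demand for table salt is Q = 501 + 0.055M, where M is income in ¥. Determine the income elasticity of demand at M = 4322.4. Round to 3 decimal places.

0.322

At M = 4322.4: Q = 738.732.
dQ/dM = 0.055.
η = (dQ/dM)·(M/Q) = 0.055 × (4322.4/738.732) = 0.322.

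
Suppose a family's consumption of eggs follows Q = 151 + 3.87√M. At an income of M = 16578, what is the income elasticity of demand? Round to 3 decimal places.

0.384

At M = 16578: Q = 649.284.
dQ/dM = 3.87/(2√M) = 0.0150285 at this income.
η = (dQ/dM)·(M/Q) = 0.0150285 × (16578/649.284) = 0.384.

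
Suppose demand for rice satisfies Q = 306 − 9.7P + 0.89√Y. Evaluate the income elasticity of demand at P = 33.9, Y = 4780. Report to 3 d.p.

0.795

At P = 33.9, Y = 4780: Q = 38.702.
Holding P constant, ∂Q/∂Y = 0.89/(2√Y) = 0.00643645.
η_Y = (∂Q/∂Y)·(Y/Q) = 0.00643645 × (4780/38.702) = 0.795.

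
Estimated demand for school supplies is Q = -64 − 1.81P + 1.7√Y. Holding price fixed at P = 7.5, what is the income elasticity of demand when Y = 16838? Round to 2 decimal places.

0.77

At P = 7.5, Y = 16838: Q = 143.019.
Holding P constant, ∂Q/∂Y = 1.7/(2√Y) = 0.00655049.
η_Y = (∂Q/∂Y)·(Y/Q) = 0.00655049 × (16838/143.019) = 0.77.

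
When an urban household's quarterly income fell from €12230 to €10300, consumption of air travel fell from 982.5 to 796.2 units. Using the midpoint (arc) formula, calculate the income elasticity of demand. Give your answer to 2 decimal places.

ΔQ = 796.2 − 982.5 = -186.3; midpoint Q̄ = (982.5 + 796.2)/2 = 889.35.
ΔI = 10300 − 12230 = -1930; midpoint Ī = (12230 + 10300)/2 = 11265.
η = (ΔQ/Q̄) ÷ (ΔI/Ī) = (-186.3/889.35) ÷ (-1930/11265) = 1.22.

1.22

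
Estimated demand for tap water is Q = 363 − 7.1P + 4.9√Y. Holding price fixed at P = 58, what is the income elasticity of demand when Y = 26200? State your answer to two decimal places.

0.53

At P = 58, Y = 26200: Q = 744.334.
Holding P constant, ∂Q/∂Y = 4.9/(2√Y) = 0.0151362.
η_Y = (∂Q/∂Y)·(Y/Q) = 0.0151362 × (26200/744.334) = 0.53.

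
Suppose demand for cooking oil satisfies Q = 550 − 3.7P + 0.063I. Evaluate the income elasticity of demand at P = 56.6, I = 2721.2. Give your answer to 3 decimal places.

At P = 56.6, I = 2721.2: Q = 512.016.
Holding P constant, ∂Q/∂I = 0.063.
η_I = (∂Q/∂I)·(I/Q) = 0.063 × (2721.2/512.016) = 0.335.

0.335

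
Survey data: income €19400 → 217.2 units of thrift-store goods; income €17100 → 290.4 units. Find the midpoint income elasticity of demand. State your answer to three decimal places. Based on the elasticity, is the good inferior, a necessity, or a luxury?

ΔQ = 290.4 − 217.2 = 73.2; midpoint Q̄ = (217.2 + 290.4)/2 = 253.8.
ΔI = 17100 − 19400 = -2300; midpoint Ī = (19400 + 17100)/2 = 18250.
η = (ΔQ/Q̄) ÷ (ΔI/Ī) = (73.2/253.8) ÷ (-2300/18250) = -2.289.
η < 0 ⇒ inferior good.

-2.289 (inferior good)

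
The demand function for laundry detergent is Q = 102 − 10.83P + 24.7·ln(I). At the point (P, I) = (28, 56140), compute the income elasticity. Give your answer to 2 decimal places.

0.36

At P = 28, I = 56140: Q = 68.869.
Holding P constant, ∂Q/∂I = 24.7/I = 0.000439971.
η_I = (∂Q/∂I)·(I/Q) = 0.000439971 × (56140/68.869) = 0.36.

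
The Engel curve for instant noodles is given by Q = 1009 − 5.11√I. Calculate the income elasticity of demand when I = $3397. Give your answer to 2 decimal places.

At I = 3397: Q = 711.170.
dQ/dI = -5.11/(2√I) = -0.0438372 at this income.
η = (dQ/dI)·(I/Q) = -0.0438372 × (3397/711.170) = -0.21.

-0.21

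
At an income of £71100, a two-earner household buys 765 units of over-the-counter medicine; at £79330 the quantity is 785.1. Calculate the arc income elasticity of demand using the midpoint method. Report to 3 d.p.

ΔQ = 785.1 − 765 = 20.1; midpoint Q̄ = (765 + 785.1)/2 = 775.05.
ΔI = 79330 − 71100 = 8230; midpoint Ī = (71100 + 79330)/2 = 75215.
η = (ΔQ/Q̄) ÷ (ΔI/Ī) = (20.1/775.05) ÷ (8230/75215) = 0.237.

0.237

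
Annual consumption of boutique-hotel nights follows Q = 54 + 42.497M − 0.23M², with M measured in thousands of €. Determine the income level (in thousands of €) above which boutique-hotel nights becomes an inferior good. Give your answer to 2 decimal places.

dQ/dM = 42.497 − 0.46M.
The good is inferior where dQ/dM < 0. Setting dQ/dM = 0 gives M = 42.497 / 0.46 = 92.38.

92.38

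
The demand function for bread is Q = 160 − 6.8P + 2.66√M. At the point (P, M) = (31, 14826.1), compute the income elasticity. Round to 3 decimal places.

At P = 31, M = 14826.1: Q = 273.088.
Holding P constant, ∂Q/∂M = 2.66/(2√M) = 0.0109229.
η_M = (∂Q/∂M)·(M/Q) = 0.0109229 × (14826.1/273.088) = 0.593.

0.593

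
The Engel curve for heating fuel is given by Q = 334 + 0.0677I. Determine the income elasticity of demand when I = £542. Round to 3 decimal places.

0.099

At I = 542: Q = 370.693.
dQ/dI = 0.0677.
η = (dQ/dI)·(I/Q) = 0.0677 × (542/370.693) = 0.099.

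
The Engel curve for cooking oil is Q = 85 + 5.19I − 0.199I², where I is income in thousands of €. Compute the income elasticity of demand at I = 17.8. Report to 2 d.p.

At I = 17.8: Q = 114.3308.
dQ/dI = 5.19 − 0.398I = -1.89440.
η = (dQ/dI)·(I/Q) = -1.89440 × (17.8/114.3308) = -0.29.

-0.29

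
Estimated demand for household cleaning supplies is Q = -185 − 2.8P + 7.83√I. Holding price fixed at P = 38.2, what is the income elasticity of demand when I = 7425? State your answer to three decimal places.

0.881

At P = 38.2, I = 7425: Q = 382.739.
Holding P constant, ∂Q/∂I = 7.83/(2√I) = 0.0454343.
η_I = (∂Q/∂I)·(I/Q) = 0.0454343 × (7425/382.739) = 0.881.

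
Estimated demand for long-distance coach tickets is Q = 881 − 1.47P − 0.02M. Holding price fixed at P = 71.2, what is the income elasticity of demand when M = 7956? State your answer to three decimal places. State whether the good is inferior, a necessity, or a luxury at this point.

-0.258 (inferior good)

At P = 71.2, M = 7956: Q = 617.216.
Holding P constant, ∂Q/∂M = −0.02.
η_M = (∂Q/∂M)·(M/Q) = -0.02 × (7956/617.216) = -0.258.
Since η < 0, this is an inferior good.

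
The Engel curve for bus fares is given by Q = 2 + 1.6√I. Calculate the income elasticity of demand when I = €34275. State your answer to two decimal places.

At I = 34275: Q = 298.216.
dQ/dI = 1.6/(2√I) = 0.00432117 at this income.
η = (dQ/dI)·(I/Q) = 0.00432117 × (34275/298.216) = 0.50.

0.50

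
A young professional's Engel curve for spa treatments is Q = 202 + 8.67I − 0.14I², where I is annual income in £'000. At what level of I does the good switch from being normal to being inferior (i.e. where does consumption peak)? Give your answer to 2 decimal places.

30.96

dQ/dI = 8.67 − 0.28I.
The good is inferior where dQ/dI < 0. Setting dQ/dI = 0 gives I = 8.67 / 0.28 = 30.96.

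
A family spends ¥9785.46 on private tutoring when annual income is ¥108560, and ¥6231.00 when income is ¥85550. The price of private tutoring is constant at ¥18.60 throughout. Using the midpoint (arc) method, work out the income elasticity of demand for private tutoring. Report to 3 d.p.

1.872

With a constant price, Q₁ = 9785.46/18.60 = 526.100 and Q₂ = 6231.00/18.60 = 335.000 (equivalently, work directly with expenditure since P cancels).
Midpoint %ΔQ = (6231.00 − 9785.46)/8008.23 = -0.44385; midpoint %ΔI = (85550 − 108560)/97055 = -0.23708.
η = -0.44385 / -0.23708 = 1.872.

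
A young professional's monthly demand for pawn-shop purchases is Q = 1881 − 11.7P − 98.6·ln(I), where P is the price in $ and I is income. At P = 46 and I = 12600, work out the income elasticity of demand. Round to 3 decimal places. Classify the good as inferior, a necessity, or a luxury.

-0.239 (inferior good)

At P = 46, I = 12600: Q = 411.873.
Holding P constant, ∂Q/∂I = -98.6/I = -0.0078254.
η_I = (∂Q/∂I)·(I/Q) = -0.0078254 × (12600/411.873) = -0.239.
Since η < 0, this is an inferior good.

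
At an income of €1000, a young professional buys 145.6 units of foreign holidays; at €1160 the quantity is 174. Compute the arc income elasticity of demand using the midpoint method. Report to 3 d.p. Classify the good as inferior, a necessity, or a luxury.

1.200 (luxury)

ΔQ = 174 − 145.6 = 28.4; midpoint Q̄ = (145.6 + 174)/2 = 159.8.
ΔI = 1160 − 1000 = 160; midpoint Ī = (1000 + 1160)/2 = 1080.
η = (ΔQ/Q̄) ÷ (ΔI/Ī) = (28.4/159.8) ÷ (160/1080) = 1.200.
η > 1 ⇒ luxury.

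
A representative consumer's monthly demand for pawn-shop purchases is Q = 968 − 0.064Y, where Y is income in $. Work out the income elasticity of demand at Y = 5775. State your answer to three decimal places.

At Y = 5775: Q = 598.400.
dQ/dY = −0.064.
η = (dQ/dY)·(Y/Q) = -0.064 × (5775/598.400) = -0.618.

-0.618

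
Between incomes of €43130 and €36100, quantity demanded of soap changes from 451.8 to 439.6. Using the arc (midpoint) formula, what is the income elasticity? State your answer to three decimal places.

ΔQ = 439.6 − 451.8 = -12.2; midpoint Q̄ = (451.8 + 439.6)/2 = 445.7.
ΔI = 36100 − 43130 = -7030; midpoint Ī = (43130 + 36100)/2 = 39615.
η = (ΔQ/Q̄) ÷ (ΔI/Ī) = (-12.2/445.7) ÷ (-7030/39615) = 0.154.

0.154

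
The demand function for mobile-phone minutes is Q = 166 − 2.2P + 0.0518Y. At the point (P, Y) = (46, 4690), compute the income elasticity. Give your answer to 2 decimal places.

0.79

At P = 46, Y = 4690: Q = 307.742.
Holding P constant, ∂Q/∂Y = 0.0518.
η_Y = (∂Q/∂Y)·(Y/Q) = 0.0518 × (4690/307.742) = 0.79.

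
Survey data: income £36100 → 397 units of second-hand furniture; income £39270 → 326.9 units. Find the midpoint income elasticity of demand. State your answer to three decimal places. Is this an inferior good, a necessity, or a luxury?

-2.302 (inferior good)

ΔQ = 326.9 − 397 = -70.1; midpoint Q̄ = (397 + 326.9)/2 = 361.95.
ΔI = 39270 − 36100 = 3170; midpoint Ī = (36100 + 39270)/2 = 37685.
η = (ΔQ/Q̄) ÷ (ΔI/Ī) = (-70.1/361.95) ÷ (3170/37685) = -2.302.
η < 0 ⇒ inferior good.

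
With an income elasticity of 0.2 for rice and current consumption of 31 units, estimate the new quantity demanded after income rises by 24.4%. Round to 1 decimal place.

32.5

%ΔQ ≈ η × %ΔI = 0.2 × 24.4% = 4.88%.
New Q ≈ 31 × (1 + 0.0488) = 32.5.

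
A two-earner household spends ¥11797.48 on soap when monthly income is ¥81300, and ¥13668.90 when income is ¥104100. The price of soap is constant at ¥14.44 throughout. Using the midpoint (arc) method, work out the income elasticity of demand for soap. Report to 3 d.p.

0.598

With a constant price, Q₁ = 11797.48/14.44 = 817.000 and Q₂ = 13668.90/14.44 = 946.600 (equivalently, work directly with expenditure since P cancels).
Midpoint %ΔQ = (13668.90 − 11797.48)/12733.19 = 0.14697; midpoint %ΔI = (104100 − 81300)/92700 = 0.24595.
η = 0.14697 / 0.24595 = 0.598.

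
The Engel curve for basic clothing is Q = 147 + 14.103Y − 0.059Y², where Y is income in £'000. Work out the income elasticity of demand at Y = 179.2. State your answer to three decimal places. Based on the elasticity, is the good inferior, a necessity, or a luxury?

-1.619 (inferior good)

At Y = 179.2: Q = 779.6118.
dQ/dY = 14.103 − 0.118Y = -7.04260.
η = (dQ/dY)·(Y/Q) = -7.04260 × (179.2/779.6118) = -1.619.
η < 0 ⇒ inferior good.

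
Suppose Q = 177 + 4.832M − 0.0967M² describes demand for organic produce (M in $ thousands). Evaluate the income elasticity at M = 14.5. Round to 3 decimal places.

At M = 14.5: Q = 226.7328.
dQ/dM = 4.832 − 0.1934M = 2.02770.
η = (dQ/dM)·(M/Q) = 2.02770 × (14.5/226.7328) = 0.130.

0.130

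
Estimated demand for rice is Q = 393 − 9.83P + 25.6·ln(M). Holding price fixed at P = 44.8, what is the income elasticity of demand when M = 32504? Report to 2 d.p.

0.12

At P = 44.8, M = 32504: Q = 218.577.
Holding P constant, ∂Q/∂M = 25.6/M = 0.000787595.
η_M = (∂Q/∂M)·(M/Q) = 0.000787595 × (32504/218.577) = 0.12.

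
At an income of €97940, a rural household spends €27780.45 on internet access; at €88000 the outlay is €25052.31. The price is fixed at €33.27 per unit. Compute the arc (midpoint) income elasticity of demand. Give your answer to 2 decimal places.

0.97

With a constant price, Q₁ = 27780.45/33.27 = 835.000 and Q₂ = 25052.31/33.27 = 753.000 (equivalently, work directly with expenditure since P cancels).
Midpoint %ΔQ = (25052.31 − 27780.45)/26416.38 = -0.10327; midpoint %ΔI = (88000 − 97940)/92970 = -0.10692.
η = -0.10327 / -0.10692 = 0.97.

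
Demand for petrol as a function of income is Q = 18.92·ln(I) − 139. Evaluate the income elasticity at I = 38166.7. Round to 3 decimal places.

At I = 38166.7: Q = 60.601.
dQ/dI = 18.92/I = 0.00049572 at this income.
η = (dQ/dI)·(I/Q) = 0.00049572 × (38166.7/60.601) = 0.312.

0.312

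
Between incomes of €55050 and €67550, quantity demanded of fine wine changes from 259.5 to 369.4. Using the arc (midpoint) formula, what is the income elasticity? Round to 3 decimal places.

ΔQ = 369.4 − 259.5 = 109.9; midpoint Q̄ = (259.5 + 369.4)/2 = 314.45.
ΔI = 67550 − 55050 = 12500; midpoint Ī = (55050 + 67550)/2 = 61300.
η = (ΔQ/Q̄) ÷ (ΔI/Ī) = (109.9/314.45) ÷ (12500/61300) = 1.714.

1.714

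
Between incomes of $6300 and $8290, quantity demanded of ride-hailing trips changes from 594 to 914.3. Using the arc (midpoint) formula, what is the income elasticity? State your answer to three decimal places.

ΔQ = 914.3 − 594 = 320.3; midpoint Q̄ = (594 + 914.3)/2 = 754.15.
ΔI = 8290 − 6300 = 1990; midpoint Ī = (6300 + 8290)/2 = 7295.
η = (ΔQ/Q̄) ÷ (ΔI/Ī) = (320.3/754.15) ÷ (1990/7295) = 1.557.

1.557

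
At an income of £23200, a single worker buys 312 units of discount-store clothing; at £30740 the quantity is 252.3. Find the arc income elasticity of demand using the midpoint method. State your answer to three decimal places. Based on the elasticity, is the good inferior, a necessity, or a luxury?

ΔQ = 252.3 − 312 = -59.7; midpoint Q̄ = (312 + 252.3)/2 = 282.15.
ΔI = 30740 − 23200 = 7540; midpoint Ī = (23200 + 30740)/2 = 26970.
η = (ΔQ/Q̄) ÷ (ΔI/Ī) = (-59.7/282.15) ÷ (7540/26970) = -0.757.
η < 0 ⇒ inferior good.

-0.757 (inferior good)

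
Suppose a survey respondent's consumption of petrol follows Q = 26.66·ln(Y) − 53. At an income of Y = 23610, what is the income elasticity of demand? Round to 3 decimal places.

0.124

At Y = 23610: Q = 215.451.
dQ/dY = 26.66/Y = 0.00112918 at this income.
η = (dQ/dY)·(Y/Q) = 0.00112918 × (23610/215.451) = 0.124.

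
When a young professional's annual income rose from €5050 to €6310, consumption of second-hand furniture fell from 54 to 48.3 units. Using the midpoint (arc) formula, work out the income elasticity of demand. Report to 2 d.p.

ΔQ = 48.3 − 54 = -5.7; midpoint Q̄ = (54 + 48.3)/2 = 51.15.
ΔI = 6310 − 5050 = 1260; midpoint Ī = (5050 + 6310)/2 = 5680.
η = (ΔQ/Q̄) ÷ (ΔI/Ī) = (-5.7/51.15) ÷ (1260/5680) = -0.50.

-0.50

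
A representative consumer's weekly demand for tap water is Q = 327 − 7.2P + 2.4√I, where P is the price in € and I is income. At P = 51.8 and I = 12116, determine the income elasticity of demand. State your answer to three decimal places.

0.605

At P = 51.8, I = 12116: Q = 218.214.
Holding P constant, ∂Q/∂I = 2.4/(2√I) = 0.0109019.
η_I = (∂Q/∂I)·(I/Q) = 0.0109019 × (12116/218.214) = 0.605.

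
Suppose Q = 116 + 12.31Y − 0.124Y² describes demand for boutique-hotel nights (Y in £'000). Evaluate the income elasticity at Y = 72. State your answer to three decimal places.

At Y = 72: Q = 359.5040.
dQ/dY = 12.31 − 0.248Y = -5.54600.
η = (dQ/dY)·(Y/Q) = -5.54600 × (72/359.5040) = -1.111.

-1.111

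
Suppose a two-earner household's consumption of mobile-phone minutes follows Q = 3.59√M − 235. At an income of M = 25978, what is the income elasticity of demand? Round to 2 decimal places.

At M = 25978: Q = 343.625.
dQ/dM = 3.59/(2√M) = 0.0111368 at this income.
η = (dQ/dM)·(M/Q) = 0.0111368 × (25978/343.625) = 0.84.

0.84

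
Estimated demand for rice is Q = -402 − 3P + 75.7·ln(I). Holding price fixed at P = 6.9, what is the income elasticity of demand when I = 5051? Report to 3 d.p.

At P = 6.9, I = 5051: Q = 222.820.
Holding P constant, ∂Q/∂I = 75.7/I = 0.0149871.
η_I = (∂Q/∂I)·(I/Q) = 0.0149871 × (5051/222.820) = 0.340.

0.340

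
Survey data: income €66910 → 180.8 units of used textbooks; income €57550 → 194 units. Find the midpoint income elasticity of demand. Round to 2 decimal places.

-0.47

ΔQ = 194 − 180.8 = 13.2; midpoint Q̄ = (180.8 + 194)/2 = 187.4.
ΔI = 57550 − 66910 = -9360; midpoint Ī = (66910 + 57550)/2 = 62230.
η = (ΔQ/Q̄) ÷ (ΔI/Ī) = (13.2/187.4) ÷ (-9360/62230) = -0.47.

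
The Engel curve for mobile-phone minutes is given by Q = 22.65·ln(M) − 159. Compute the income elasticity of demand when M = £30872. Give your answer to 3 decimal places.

At M = 30872: Q = 75.147.
dQ/dM = 22.65/M = 0.000733675 at this income.
η = (dQ/dM)·(M/Q) = 0.000733675 × (30872/75.147) = 0.301.

0.301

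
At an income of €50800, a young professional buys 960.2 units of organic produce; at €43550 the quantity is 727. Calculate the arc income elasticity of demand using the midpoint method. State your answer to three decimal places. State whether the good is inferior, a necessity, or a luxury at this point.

ΔQ = 727 − 960.2 = -233.2; midpoint Q̄ = (960.2 + 727)/2 = 843.6.
ΔI = 43550 − 50800 = -7250; midpoint Ī = (50800 + 43550)/2 = 47175.
η = (ΔQ/Q̄) ÷ (ΔI/Ī) = (-233.2/843.6) ÷ (-7250/47175) = 1.799.
η > 1 ⇒ luxury.

1.799 (luxury)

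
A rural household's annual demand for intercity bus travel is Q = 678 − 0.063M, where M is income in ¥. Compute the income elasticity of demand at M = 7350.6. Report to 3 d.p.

-2.155

At M = 7350.6: Q = 214.912.
dQ/dM = −0.063.
η = (dQ/dM)·(M/Q) = -0.063 × (7350.6/214.912) = -2.155.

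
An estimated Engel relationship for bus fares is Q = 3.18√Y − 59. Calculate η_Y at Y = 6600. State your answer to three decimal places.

At Y = 6600: Q = 199.344.
dQ/dY = 3.18/(2√Y) = 0.0195715 at this income.
η = (dQ/dY)·(Y/Q) = 0.0195715 × (6600/199.344) = 0.648.

0.648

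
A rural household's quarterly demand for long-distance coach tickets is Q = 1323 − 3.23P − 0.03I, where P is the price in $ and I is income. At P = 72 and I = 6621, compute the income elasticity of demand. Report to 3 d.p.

-0.223

At P = 72, I = 6621: Q = 891.810.
Holding P constant, ∂Q/∂I = −0.03.
η_I = (∂Q/∂I)·(I/Q) = -0.03 × (6621/891.810) = -0.223.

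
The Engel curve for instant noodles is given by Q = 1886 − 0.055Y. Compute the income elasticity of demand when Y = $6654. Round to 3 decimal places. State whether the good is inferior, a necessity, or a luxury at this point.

-0.241 (inferior good)

At Y = 6654: Q = 1520.030.
dQ/dY = −0.055.
η = (dQ/dY)·(Y/Q) = -0.055 × (6654/1520.030) = -0.241.
Since η < 0, the good is an inferior good.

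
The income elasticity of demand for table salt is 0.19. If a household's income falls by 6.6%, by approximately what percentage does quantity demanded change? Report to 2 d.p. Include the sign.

%ΔQ ≈ η × %ΔI = 0.19 × (-6.6%) = -1.25%.

-1.25%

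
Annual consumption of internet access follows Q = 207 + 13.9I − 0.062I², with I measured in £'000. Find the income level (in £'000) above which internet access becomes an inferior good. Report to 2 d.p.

112.10

dQ/dI = 13.9 − 0.124I.
The good is inferior where dQ/dI < 0. Setting dQ/dI = 0 gives I = 13.9 / 0.124 = 112.10.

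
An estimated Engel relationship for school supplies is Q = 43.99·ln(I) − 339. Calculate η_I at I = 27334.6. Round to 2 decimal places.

0.40

At I = 27334.6: Q = 110.398.
dQ/dI = 43.99/I = 0.00160932 at this income.
η = (dQ/dI)·(I/Q) = 0.00160932 × (27334.6/110.398) = 0.40.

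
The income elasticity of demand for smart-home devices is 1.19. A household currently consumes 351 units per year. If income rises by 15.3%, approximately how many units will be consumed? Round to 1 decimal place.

414.9

%ΔQ ≈ η × %ΔI = 1.19 × 15.3% = 18.207%.
New Q ≈ 351 × (1 + 0.18207) = 414.9.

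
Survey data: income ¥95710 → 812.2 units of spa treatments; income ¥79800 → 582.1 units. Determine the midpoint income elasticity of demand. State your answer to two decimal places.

ΔQ = 582.1 − 812.2 = -230.1; midpoint Q̄ = (812.2 + 582.1)/2 = 697.15.
ΔI = 79800 − 95710 = -15910; midpoint Ī = (95710 + 79800)/2 = 87755.
η = (ΔQ/Q̄) ÷ (ΔI/Ī) = (-230.1/697.15) ÷ (-15910/87755) = 1.82.

1.82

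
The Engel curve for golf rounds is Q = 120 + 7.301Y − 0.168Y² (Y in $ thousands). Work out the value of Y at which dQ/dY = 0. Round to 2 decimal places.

dQ/dY = 7.301 − 0.336Y.
The good is inferior where dQ/dY < 0. Setting dQ/dY = 0 gives Y = 7.301 / 0.336 = 21.73.

21.73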